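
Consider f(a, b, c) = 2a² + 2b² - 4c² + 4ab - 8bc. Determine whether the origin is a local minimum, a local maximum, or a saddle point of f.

saddle point

The Hessian at the origin is H = [[4, 4, 0], [4, 4, -8], [0, -8, -8]].
H is indefinite, so the origin is a saddle point.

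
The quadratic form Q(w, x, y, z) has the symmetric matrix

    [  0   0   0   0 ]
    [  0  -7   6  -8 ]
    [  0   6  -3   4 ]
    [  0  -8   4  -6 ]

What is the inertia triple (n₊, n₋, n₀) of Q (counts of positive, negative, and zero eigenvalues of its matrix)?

(1, 2, 1)

Congruent diagonalization of A (simultaneous row and column reduction) yields pivots 0, -7, 15/7, -2/3.
Counting signs: 1 positive, 2 negative, 1 zero.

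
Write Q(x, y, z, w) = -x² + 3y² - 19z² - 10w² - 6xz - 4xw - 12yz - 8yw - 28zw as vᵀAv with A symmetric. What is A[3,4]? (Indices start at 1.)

-14

The coefficient of z·w in Q is -28. For a symmetric A this equals A[3,4] + A[4,3] = 2·A[3,4].
So A[3,4] = -28/2 = -14.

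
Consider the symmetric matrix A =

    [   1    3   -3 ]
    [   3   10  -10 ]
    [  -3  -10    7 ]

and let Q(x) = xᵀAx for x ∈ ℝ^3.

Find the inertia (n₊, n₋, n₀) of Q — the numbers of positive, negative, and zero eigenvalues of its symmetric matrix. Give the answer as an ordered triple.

Symmetric row and column elimination reduces A to a congruent diagonal form with pivots 1, 1, -3.
Counting signs: 2 positive, 1 negative.

(2, 1, 0)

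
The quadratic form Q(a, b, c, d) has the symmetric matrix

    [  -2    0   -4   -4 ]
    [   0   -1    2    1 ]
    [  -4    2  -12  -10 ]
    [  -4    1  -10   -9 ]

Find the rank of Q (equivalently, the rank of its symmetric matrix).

2

Row-reducing A symmetrically gives the diagonal entries -2, -1, 0, 0.
So there are 2 negative, 2 zero pivots.
The rank is the number of nonzero pivots: 2.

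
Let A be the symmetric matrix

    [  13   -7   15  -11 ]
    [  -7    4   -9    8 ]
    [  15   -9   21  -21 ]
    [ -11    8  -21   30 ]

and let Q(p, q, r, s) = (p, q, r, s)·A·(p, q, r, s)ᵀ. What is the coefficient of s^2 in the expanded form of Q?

30

The coefficient of s^2 is the diagonal entry A[4,4] = 30.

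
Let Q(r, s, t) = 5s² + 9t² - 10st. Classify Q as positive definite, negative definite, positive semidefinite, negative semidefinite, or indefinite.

Write A = [[0, 0, 0], [0, 5, -5], [0, -5, 9]].
Congruent diagonalization of A (simultaneous row and column reduction) yields pivots 0, 5, 4.
So there are 2 positive, 1 zero pivots.
Hence Q is positive semidefinite.

positive semidefinite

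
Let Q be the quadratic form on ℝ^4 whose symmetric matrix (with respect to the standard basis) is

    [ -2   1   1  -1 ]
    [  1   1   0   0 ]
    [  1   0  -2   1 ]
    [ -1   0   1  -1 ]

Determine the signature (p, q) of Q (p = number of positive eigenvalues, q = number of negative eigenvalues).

(1, 3)

Row-reducing A symmetrically gives the diagonal entries -2, 3/2, -5/3, -2/5.
Counting signs: 1 positive, 3 negative.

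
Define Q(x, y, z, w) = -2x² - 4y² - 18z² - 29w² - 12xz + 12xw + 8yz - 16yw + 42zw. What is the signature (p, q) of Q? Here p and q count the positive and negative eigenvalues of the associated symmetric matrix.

The associated matrix is A = [[-2, 0, -6, 6], [0, -4, 4, -8], [-6, 4, -18, 21], [6, -8, 21, -29]].
Congruent diagonalization of A (simultaneous row and column reduction) yields pivots -2, -4, 4, -5/4.
That gives 1 positive, 3 negative pivots.

(1, 3)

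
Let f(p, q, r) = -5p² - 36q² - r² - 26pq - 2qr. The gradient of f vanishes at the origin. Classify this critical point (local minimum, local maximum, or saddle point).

local maximum

The Hessian at the origin is H = [[-10, -26, 0], [-26, -72, -2], [0, -2, -2]].
Congruent diagonalization of H (simultaneous row and column reduction) yields pivots -10, -22/5, -12/11.
So there are 3 negative pivots.
H is negative definite, so the origin is a strict local maximum.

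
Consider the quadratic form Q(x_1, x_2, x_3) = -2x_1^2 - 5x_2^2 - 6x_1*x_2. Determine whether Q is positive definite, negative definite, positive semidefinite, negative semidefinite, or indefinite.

The associated matrix is A = [[-2, -3, 0], [-3, -5, 0], [0, 0, 0]].
Row-reducing A symmetrically gives the diagonal entries -2, -1/2, 0.
So there are 2 negative, 1 zero pivots.
Hence Q is negative semidefinite.

negative semidefinite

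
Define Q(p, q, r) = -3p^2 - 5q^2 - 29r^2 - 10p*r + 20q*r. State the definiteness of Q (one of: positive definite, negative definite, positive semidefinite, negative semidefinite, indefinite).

negative definite

The symmetric matrix of Q is A = [[-3, 0, -5], [0, -5, 10], [-5, 10, -29]].
Leading principal minors: Δ_1 = -3, Δ_2 = 15, Δ_3 = -10.
The signs alternate starting with Δ_1 < 0, so by Sylvester's criterion Q is negative definite.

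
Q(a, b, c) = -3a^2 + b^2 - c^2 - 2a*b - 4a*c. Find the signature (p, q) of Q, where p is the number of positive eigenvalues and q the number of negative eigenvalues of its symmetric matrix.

Write A = [[-3, -1, -2], [-1, 1, 0], [-2, 0, -1]].
Row-reducing A symmetrically gives the diagonal entries -3, 4/3, 0.
So there are 1 positive, 1 negative, 1 zero pivots.

(1, 1)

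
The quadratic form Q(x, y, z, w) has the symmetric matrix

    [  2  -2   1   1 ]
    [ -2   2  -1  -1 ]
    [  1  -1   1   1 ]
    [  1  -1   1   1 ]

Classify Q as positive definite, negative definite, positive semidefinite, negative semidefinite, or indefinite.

positive semidefinite

Row-reducing A symmetrically gives the diagonal entries 2, 0, 1/2, 0.
That gives 2 positive, 2 zero pivots.
Hence Q is positive semidefinite.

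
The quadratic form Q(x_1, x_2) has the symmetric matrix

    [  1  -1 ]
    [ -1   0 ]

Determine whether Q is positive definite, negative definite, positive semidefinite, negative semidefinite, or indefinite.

indefinite

Symmetric row and column elimination reduces A to a congruent diagonal form with pivots 1, -1.
Counting signs: 1 positive, 1 negative.
Hence Q is indefinite.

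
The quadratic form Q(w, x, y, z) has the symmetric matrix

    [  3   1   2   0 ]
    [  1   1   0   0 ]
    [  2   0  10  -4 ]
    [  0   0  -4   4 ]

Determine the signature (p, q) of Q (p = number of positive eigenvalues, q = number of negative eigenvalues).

An LDLᵀ factorisation of A has diagonal entries 3, 2/3, 8, 2.
So there are 4 positive pivots.

(4, 0)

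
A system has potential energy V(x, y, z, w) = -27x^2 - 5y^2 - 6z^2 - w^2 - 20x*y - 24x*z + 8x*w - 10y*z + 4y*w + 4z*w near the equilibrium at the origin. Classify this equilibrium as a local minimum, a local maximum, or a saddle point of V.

The Hessian at the origin is H = [[-54, -20, -24, 8], [-20, -10, -10, 4], [-24, -10, -12, 4], [8, 4, 4, -2]].
An LDLᵀ factorisation of H has diagonal entries -54, -70/27, -6/7, -2/5.
So there are 4 negative pivots.
H is negative definite, so the origin is a strict local maximum.

local maximum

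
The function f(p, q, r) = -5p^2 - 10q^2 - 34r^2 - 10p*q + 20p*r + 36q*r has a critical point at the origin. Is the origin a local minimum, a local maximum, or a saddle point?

local maximum

The Hessian at the origin is H = [[-10, -10, 20], [-10, -20, 36], [20, 36, -68]].
Symmetric row and column elimination reduces H to a congruent diagonal form with pivots -10, -10, -12/5.
Counting signs: 3 negative.
H is negative definite, so the origin is a strict local maximum.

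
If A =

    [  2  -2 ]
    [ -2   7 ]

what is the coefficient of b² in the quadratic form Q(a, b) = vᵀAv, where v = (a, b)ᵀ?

7

The coefficient of b² is the diagonal entry A[2,2] = 7.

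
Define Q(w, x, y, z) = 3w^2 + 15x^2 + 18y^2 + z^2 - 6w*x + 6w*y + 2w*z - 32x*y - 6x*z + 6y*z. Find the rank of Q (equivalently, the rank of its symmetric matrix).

Write A = [[3, -3, 3, 1], [-3, 15, -16, -3], [3, -16, 18, 3], [1, -3, 3, 1]].
Applying the same elementary operations to the rows and columns of A produces a congruent diagonal matrix with entries 3, 12, 11/12, 10/33.
So there are 4 positive pivots.
The rank is the number of nonzero pivots: 4.

4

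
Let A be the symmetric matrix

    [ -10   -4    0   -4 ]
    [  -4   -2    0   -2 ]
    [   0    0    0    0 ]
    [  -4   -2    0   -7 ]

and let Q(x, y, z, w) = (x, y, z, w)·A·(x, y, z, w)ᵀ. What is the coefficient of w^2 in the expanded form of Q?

The coefficient of w^2 is the diagonal entry A[4,4] = -7.

-7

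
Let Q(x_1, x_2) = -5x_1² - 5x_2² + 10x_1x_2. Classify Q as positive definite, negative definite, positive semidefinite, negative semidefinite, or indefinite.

negative semidefinite

Write A = [[-5, 5], [5, -5]].
Congruent diagonalization of A (simultaneous row and column reduction) yields pivots -5, 0.
That gives 1 negative, 1 zero pivots.
Hence Q is negative semidefinite.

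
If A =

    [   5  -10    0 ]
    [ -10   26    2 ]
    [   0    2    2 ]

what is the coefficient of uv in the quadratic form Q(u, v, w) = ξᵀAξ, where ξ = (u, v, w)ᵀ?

-20

The coefficient of uv is A[1,2] + A[2,1] = 2·(-10) = -20.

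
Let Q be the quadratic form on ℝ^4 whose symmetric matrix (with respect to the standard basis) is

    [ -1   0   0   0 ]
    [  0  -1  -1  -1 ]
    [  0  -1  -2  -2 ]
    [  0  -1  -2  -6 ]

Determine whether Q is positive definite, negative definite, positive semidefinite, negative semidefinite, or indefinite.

negative definite

Leading principal minors: Δ_1 = -1, Δ_2 = 1, Δ_3 = -1, Δ_4 = 4.
The signs alternate starting with Δ_1 < 0, so by Sylvester's criterion Q is negative definite.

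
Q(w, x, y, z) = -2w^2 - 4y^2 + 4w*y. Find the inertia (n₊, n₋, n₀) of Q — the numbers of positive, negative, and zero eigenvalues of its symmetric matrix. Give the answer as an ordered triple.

(0, 2, 2)

The symmetric matrix is A = [[-2, 0, 2, 0], [0, 0, 0, 0], [2, 0, -4, 0], [0, 0, 0, 0]].
Congruent diagonalization of A (simultaneous row and column reduction) yields pivots -2, 0, -2, 0.
That gives 2 negative, 2 zero pivots.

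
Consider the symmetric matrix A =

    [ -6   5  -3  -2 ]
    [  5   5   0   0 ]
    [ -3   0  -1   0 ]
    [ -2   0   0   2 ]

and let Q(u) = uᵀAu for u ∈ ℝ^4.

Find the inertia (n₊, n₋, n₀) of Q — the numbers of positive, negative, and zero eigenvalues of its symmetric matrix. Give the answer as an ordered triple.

(2, 2, 0)

Row-reducing A symmetrically gives the diagonal entries -6, 55/6, -2/11, 4.
Counting signs: 2 positive, 2 negative.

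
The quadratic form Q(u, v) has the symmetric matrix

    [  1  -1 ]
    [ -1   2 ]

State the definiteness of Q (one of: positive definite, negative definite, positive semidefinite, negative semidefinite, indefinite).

positive definite

Leading principal minors: Δ_1 = 1, Δ_2 = 1.
All leading principal minors are positive, so by Sylvester's criterion Q is positive definite.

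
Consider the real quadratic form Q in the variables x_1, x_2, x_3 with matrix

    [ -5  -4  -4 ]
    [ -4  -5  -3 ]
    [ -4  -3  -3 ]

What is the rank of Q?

Symmetric row and column elimination reduces A to a congruent diagonal form with pivots -5, -9/5, 2/9.
That gives 1 positive, 2 negative pivots.
The rank is the number of nonzero pivots: 3.

3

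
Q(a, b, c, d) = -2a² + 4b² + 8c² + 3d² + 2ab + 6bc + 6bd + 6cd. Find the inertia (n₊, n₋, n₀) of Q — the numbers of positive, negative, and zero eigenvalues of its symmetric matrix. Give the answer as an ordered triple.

(3, 1, 0)

The associated matrix is A = [[-2, 1, 0, 0], [1, 4, 3, 3], [0, 3, 8, 3], [0, 3, 3, 3]].
Applying the same elementary operations to the rows and columns of A produces a congruent diagonal matrix with entries -2, 9/2, 6, 5/6.
That gives 3 positive, 1 negative pivots.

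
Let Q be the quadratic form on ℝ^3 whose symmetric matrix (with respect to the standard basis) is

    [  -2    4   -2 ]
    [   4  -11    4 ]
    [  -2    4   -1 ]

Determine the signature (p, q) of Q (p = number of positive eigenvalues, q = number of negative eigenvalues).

An LDLᵀ factorisation of A has diagonal entries -2, -3, 1.
Counting signs: 1 positive, 2 negative.

(1, 2)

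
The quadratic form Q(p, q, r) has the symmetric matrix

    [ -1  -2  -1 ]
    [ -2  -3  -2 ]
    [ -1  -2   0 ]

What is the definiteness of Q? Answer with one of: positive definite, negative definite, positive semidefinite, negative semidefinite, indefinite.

Applying the same elementary operations to the rows and columns of A produces a congruent diagonal matrix with entries -1, 1, 1.
Counting signs: 2 positive, 1 negative.
Hence Q is indefinite.

indefinite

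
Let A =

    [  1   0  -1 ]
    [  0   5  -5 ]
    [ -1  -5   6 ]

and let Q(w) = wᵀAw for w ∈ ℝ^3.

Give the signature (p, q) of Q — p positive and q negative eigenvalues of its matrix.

Applying the same elementary operations to the rows and columns of A produces a congruent diagonal matrix with entries 1, 5, 0.
So there are 2 positive, 1 zero pivots.

(2, 0)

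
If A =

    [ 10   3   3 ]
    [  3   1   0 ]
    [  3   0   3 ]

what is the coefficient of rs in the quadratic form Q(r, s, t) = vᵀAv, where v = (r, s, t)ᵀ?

6

The coefficient of rs is A[1,2] + A[2,1] = 2·3 = 6.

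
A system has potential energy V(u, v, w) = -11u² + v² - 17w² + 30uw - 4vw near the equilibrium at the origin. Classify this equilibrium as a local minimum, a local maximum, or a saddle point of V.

The Hessian at the origin is H = [[-22, 0, 30], [0, 2, -4], [30, -4, -34]].
Congruent diagonalization of H (simultaneous row and column reduction) yields pivots -22, 2, -12/11.
That gives 1 positive, 2 negative pivots.
H is indefinite, so the origin is a saddle point.

saddle point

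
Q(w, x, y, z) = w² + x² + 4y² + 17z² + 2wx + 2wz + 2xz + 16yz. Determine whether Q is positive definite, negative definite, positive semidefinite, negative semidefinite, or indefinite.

positive semidefinite

The symmetric matrix is A = [[1, 1, 0, 1], [1, 1, 0, 1], [0, 0, 4, 8], [1, 1, 8, 17]].
Symmetric row and column elimination reduces A to a congruent diagonal form with pivots 1, 0, 4, 0.
That gives 2 positive, 2 zero pivots.
Hence Q is positive semidefinite.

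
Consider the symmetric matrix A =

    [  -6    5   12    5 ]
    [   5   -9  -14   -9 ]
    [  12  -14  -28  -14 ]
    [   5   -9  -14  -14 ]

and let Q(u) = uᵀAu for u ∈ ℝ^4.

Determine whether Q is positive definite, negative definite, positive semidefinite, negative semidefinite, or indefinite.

Leading principal minors: Δ_1 = -6, Δ_2 = 29, Δ_3 = -20, Δ_4 = 100.
The signs alternate starting with Δ_1 < 0, so by Sylvester's criterion Q is negative definite.

negative definite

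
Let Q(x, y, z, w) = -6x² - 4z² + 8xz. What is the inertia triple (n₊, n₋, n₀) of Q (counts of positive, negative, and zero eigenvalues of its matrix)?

The symmetric matrix is A = [[-6, 0, 4, 0], [0, 0, 0, 0], [4, 0, -4, 0], [0, 0, 0, 0]].
Row-reducing A symmetrically gives the diagonal entries -6, 0, -4/3, 0.
Counting signs: 2 negative, 2 zero.

(0, 2, 2)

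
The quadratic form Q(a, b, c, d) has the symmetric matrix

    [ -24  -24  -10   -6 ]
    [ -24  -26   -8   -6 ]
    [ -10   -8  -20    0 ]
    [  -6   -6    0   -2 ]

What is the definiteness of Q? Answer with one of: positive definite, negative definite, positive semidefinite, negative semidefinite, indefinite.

negative definite

Leading principal minors: Δ_1 = -24, Δ_2 = 48, Δ_3 = -664, Δ_4 = 32.
The signs alternate starting with Δ_1 < 0, so by Sylvester's criterion Q is negative definite.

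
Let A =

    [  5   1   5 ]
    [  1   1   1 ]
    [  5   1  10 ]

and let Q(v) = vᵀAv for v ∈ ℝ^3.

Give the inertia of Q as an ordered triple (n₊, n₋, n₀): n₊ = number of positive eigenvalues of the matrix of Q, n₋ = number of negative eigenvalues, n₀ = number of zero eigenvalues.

Congruent diagonalization of A (simultaneous row and column reduction) yields pivots 5, 4/5, 5.
So there are 3 positive pivots.

(3, 0, 0)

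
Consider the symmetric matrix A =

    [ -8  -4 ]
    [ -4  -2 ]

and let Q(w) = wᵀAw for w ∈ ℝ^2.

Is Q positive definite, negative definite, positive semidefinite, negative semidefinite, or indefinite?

For the 2×2 matrix [[-8, -4], [-4, -2]]: det = -8·-2 − (-4)² = 0, trace = -10.
det = 0 so one eigenvalue is zero; the form is semidefinite with the sign of the trace.

negative semidefinite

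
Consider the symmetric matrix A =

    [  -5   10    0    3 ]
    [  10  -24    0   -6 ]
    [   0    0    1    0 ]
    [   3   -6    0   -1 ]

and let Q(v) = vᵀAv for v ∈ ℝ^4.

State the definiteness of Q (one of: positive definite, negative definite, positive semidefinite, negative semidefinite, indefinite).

An LDLᵀ factorisation of A has diagonal entries -5, -4, 1, 4/5.
That gives 2 positive, 2 negative pivots.
Hence Q is indefinite.

indefinite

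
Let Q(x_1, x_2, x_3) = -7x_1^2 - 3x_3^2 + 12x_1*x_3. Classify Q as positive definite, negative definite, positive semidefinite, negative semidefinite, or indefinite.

The symmetric matrix is A = [[-7, 0, 6], [0, 0, 0], [6, 0, -3]].
Row-reducing A symmetrically gives the diagonal entries -7, 0, 15/7.
That gives 1 positive, 1 negative, 1 zero pivots.
Hence Q is indefinite.

indefinite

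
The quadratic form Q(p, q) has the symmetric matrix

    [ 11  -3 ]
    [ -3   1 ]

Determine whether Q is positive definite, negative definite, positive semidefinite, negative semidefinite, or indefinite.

positive definite

Congruent diagonalization of A (simultaneous row and column reduction) yields pivots 11, 2/11.
So there are 2 positive pivots.
Hence Q is positive definite.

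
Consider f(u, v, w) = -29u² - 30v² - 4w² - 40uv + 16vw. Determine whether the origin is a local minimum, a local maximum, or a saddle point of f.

The Hessian at the origin is H = [[-58, -40, 0], [-40, -60, 16], [0, 16, -8]].
Applying the same elementary operations to the rows and columns of H produces a congruent diagonal matrix with entries -58, -940/29, -24/235.
So there are 3 negative pivots.
H is negative definite, so the origin is a strict local maximum.

local maximum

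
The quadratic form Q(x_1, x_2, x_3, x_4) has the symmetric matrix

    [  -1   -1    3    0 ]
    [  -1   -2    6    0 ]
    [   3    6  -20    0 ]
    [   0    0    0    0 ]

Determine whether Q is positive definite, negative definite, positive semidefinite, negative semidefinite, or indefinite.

negative semidefinite

Applying the same elementary operations to the rows and columns of A produces a congruent diagonal matrix with entries -1, -1, -2, 0.
Counting signs: 3 negative, 1 zero.
Hence Q is negative semidefinite.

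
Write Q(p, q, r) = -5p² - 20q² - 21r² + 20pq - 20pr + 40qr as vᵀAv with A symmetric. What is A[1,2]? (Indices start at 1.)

10

The coefficient of p·q in Q is 20. For a symmetric A this equals A[1,2] + A[2,1] = 2·A[1,2].
So A[1,2] = 20/2 = 10.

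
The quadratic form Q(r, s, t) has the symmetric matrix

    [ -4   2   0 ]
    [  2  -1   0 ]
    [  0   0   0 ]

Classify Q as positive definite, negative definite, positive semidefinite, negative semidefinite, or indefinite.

Congruent diagonalization of A (simultaneous row and column reduction) yields pivots -4, 0, 0.
So there are 1 negative, 2 zero pivots.
Hence Q is negative semidefinite.

negative semidefinite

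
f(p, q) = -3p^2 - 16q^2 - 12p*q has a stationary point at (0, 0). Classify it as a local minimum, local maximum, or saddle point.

local maximum

The Hessian at the origin is H = [[-6, -12], [-12, -32]].
det H = -6·-32 − (-12)² = 48 > 0 and H[1,1] = -6 < 0, so H is negative definite.
Therefore the origin is a local maximum.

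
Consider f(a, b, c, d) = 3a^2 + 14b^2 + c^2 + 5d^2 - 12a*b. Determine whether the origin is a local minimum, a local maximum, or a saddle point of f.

local minimum

The Hessian at the origin is H = [[6, -12, 0, 0], [-12, 28, 0, 0], [0, 0, 2, 0], [0, 0, 0, 10]].
Symmetric row and column elimination reduces H to a congruent diagonal form with pivots 6, 4, 2, 10.
Counting signs: 4 positive.
H is positive definite, so the origin is a strict local minimum.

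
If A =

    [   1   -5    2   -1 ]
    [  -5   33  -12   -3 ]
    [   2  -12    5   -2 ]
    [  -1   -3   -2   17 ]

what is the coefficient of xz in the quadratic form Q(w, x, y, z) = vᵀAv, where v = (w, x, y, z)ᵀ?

The coefficient of xz is A[2,4] + A[4,2] = 2·(-3) = -6.

-6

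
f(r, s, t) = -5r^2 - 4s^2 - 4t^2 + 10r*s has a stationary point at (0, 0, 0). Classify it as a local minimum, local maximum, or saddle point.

saddle point

The Hessian at the origin is H = [[-10, 10, 0], [10, -8, 0], [0, 0, -8]].
Symmetric row and column elimination reduces H to a congruent diagonal form with pivots -10, 2, -8.
Counting signs: 1 positive, 2 negative.
H is indefinite, so the origin is a saddle point.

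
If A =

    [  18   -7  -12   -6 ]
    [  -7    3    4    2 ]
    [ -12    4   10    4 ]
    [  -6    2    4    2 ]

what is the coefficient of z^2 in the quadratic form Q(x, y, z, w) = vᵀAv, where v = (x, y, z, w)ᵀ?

The coefficient of z^2 is the diagonal entry A[3,3] = 10.

10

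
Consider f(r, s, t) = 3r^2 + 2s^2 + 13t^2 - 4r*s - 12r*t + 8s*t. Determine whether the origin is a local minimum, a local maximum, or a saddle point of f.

local minimum

The Hessian at the origin is H = [[6, -4, -12], [-4, 4, 8], [-12, 8, 26]].
An LDLᵀ factorisation of H has diagonal entries 6, 4/3, 2.
Counting signs: 3 positive.
H is positive definite, so the origin is a strict local minimum.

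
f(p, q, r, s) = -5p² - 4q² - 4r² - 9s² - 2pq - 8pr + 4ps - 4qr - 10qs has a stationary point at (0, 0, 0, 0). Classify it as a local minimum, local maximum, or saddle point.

The Hessian at the origin is H = [[-10, -2, -8, 4], [-2, -8, -4, -10], [-8, -4, -8, 0], [4, -10, 0, -18]].
Row-reducing H symmetrically gives the diagonal entries -10, -38/5, -16/19, -1.
So there are 4 negative pivots.
H is negative definite, so the origin is a strict local maximum.

local maximum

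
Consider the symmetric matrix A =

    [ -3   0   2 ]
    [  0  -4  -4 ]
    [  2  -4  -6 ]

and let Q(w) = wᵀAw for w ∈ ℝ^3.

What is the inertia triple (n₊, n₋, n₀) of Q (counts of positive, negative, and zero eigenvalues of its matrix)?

Row-reducing A symmetrically gives the diagonal entries -3, -4, -2/3.
So there are 3 negative pivots.

(0, 3, 0)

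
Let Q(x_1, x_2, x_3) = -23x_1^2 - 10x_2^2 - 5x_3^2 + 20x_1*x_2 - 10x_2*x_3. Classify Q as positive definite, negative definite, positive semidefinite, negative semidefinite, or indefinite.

The symmetric matrix of Q is A = [[-23, 10, 0], [10, -10, -5], [0, -5, -5]].
Leading principal minors: Δ_1 = -23, Δ_2 = 130, Δ_3 = -75.
The signs alternate starting with Δ_1 < 0, so by Sylvester's criterion Q is negative definite.

negative definite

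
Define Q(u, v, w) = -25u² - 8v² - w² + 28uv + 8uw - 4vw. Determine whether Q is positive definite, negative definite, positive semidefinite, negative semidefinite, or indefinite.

The symmetric matrix is A = [[-25, 14, 4], [14, -8, -2], [4, -2, -1]].
Row-reducing A symmetrically gives the diagonal entries -25, -4/25, 0.
Counting signs: 2 negative, 1 zero.
Hence Q is negative semidefinite.

negative semidefinite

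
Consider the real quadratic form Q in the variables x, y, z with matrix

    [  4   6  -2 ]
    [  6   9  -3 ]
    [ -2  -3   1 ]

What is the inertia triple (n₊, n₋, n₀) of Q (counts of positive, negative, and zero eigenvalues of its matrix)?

(1, 0, 2)

Row-reducing A symmetrically gives the diagonal entries 4, 0, 0.
That gives 1 positive, 2 zero pivots.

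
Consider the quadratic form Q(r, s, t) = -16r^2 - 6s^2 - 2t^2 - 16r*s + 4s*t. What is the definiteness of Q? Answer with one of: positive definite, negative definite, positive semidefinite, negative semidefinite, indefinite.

Write A = [[-16, -8, 0], [-8, -6, 2], [0, 2, -2]].
Symmetric row and column elimination reduces A to a congruent diagonal form with pivots -16, -2, 0.
So there are 2 negative, 1 zero pivots.
Hence Q is negative semidefinite.

negative semidefinite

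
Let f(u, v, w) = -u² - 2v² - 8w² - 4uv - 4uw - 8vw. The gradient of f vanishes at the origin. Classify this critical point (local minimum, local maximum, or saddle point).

saddle point

The Hessian at the origin is H = [[-2, -4, -4], [-4, -4, -8], [-4, -8, -16]].
Applying the same elementary operations to the rows and columns of H produces a congruent diagonal matrix with entries -2, 4, -8.
So there are 1 positive, 2 negative pivots.
H is indefinite, so the origin is a saddle point.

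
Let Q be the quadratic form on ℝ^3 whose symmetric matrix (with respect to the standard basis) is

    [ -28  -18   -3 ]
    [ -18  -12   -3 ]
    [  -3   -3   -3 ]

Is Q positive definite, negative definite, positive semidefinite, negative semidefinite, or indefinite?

Congruent diagonalization of A (simultaneous row and column reduction) yields pivots -28, -3/7, 0.
So there are 2 negative, 1 zero pivots.
Hence Q is negative semidefinite.

negative semidefinite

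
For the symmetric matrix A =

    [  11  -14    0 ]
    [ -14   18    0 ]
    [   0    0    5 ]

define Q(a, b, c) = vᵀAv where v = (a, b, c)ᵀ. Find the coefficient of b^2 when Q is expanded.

The coefficient of b^2 is the diagonal entry A[2,2] = 18.

18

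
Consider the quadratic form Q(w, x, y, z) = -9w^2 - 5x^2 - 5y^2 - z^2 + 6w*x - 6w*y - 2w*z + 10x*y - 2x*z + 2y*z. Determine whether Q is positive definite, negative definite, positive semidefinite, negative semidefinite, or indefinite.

negative semidefinite

Write A = [[-9, 3, -3, -1], [3, -5, 5, -1], [-3, 5, -5, 1], [-1, -1, 1, -1]].
Applying the same elementary operations to the rows and columns of A produces a congruent diagonal matrix with entries -9, -4, 0, -4/9.
Counting signs: 3 negative, 1 zero.
Hence Q is negative semidefinite.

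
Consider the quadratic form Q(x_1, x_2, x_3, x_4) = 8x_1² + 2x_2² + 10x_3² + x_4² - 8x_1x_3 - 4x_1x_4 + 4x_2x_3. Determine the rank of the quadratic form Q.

4

The symmetric matrix is A = [[8, 0, -4, -2], [0, 2, 2, 0], [-4, 2, 10, 0], [-2, 0, 0, 1]].
Symmetric row and column elimination reduces A to a congruent diagonal form with pivots 8, 2, 6, 1/3.
That gives 4 positive pivots.
The rank is the number of nonzero pivots: 4.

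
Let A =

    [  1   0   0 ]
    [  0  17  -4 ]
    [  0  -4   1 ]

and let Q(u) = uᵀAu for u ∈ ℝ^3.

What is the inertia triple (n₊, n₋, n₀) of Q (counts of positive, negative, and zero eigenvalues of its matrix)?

(3, 0, 0)

An LDLᵀ factorisation of A has diagonal entries 1, 17, 1/17.
That gives 3 positive pivots.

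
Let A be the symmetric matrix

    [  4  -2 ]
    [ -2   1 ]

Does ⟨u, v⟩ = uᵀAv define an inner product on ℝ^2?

no

Symmetric row and column elimination reduces A to a congruent diagonal form with pivots 4, 0.
That gives 1 positive, 1 zero pivots.
Hence Q is positive semidefinite.
⟨·,·⟩ is an inner product exactly when A is positive definite.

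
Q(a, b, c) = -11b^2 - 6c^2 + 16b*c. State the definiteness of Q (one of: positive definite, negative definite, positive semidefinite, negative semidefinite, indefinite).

negative semidefinite

The associated matrix is A = [[0, 0, 0], [0, -11, 8], [0, 8, -6]].
Symmetric row and column elimination reduces A to a congruent diagonal form with pivots 0, -11, -2/11.
So there are 2 negative, 1 zero pivots.
Hence Q is negative semidefinite.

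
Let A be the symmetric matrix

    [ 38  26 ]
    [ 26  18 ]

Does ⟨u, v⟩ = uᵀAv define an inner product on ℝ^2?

Symmetric row and column elimination reduces A to a congruent diagonal form with pivots 38, 4/19.
Counting signs: 2 positive.
Hence Q is positive definite.
⟨·,·⟩ is an inner product exactly when A is positive definite.

yes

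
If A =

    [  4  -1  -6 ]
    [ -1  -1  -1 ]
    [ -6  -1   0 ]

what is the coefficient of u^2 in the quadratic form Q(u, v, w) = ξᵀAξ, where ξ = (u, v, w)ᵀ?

The coefficient of u^2 is the diagonal entry A[1,1] = 4.

4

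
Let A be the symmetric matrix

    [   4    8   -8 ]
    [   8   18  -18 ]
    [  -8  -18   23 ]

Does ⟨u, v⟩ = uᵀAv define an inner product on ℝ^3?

yes

Leading principal minors: Δ_1 = 4, Δ_2 = 8, Δ_3 = 40.
All leading principal minors are positive, so by Sylvester's criterion Q is positive definite.
⟨·,·⟩ is an inner product exactly when A is positive definite.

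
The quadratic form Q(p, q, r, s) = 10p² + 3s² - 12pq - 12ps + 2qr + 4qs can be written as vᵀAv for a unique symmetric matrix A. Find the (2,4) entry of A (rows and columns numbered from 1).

The coefficient of q·s in Q is 4. For a symmetric A this equals A[2,4] + A[4,2] = 2·A[2,4].
So A[2,4] = 4/2 = 2.

2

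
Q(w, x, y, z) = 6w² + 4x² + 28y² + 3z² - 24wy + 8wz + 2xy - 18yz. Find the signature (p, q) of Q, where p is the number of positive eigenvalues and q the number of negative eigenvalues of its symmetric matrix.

The symmetric matrix is A = [[6, 0, -12, 4], [0, 4, 1, 0], [-12, 1, 28, -9], [4, 0, -9, 3]].
Row-reducing A symmetrically gives the diagonal entries 6, 4, 15/4, 1/15.
Counting signs: 4 positive.

(4, 0)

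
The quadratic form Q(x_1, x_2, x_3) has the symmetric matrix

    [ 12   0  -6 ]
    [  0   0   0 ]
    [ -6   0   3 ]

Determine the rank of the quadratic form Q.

1

Row-reducing A symmetrically gives the diagonal entries 12, 0, 0.
That gives 1 positive, 2 zero pivots.
The rank is the number of nonzero pivots: 1.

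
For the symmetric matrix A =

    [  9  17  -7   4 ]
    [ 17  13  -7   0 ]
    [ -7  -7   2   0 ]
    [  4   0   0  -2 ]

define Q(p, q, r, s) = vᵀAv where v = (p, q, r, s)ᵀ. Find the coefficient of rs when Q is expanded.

The coefficient of rs is A[3,4] + A[4,3] = 2·0 = 0.

0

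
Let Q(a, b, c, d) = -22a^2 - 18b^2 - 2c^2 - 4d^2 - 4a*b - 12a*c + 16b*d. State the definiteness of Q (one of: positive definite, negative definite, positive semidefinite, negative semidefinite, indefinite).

negative definite

The symmetric matrix of Q is A = [[-22, -2, -6, 0], [-2, -18, 0, 8], [-6, 0, -2, 0], [0, 8, 0, -4]].
Leading principal minors: Δ_1 = -22, Δ_2 = 392, Δ_3 = -136, Δ_4 = 32.
The signs alternate starting with Δ_1 < 0, so by Sylvester's criterion Q is negative definite.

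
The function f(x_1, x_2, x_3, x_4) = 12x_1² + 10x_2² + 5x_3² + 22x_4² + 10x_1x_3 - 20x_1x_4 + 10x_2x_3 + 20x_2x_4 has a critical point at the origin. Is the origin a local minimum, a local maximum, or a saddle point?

local minimum

The Hessian at the origin is H = [[24, 0, 10, -20], [0, 20, 10, 20], [10, 10, 10, 0], [-20, 20, 0, 44]].
Row-reducing H symmetrically gives the diagonal entries 24, 20, 5/6, 4.
So there are 4 positive pivots.
H is positive definite, so the origin is a strict local minimum.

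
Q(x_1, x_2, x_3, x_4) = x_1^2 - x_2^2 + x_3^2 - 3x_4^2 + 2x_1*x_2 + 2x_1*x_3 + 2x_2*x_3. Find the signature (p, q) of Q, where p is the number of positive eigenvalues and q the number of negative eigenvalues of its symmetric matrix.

(1, 2)

The associated matrix is A = [[1, 1, 1, 0], [1, -1, 1, 0], [1, 1, 1, 0], [0, 0, 0, -3]].
Congruent diagonalization of A (simultaneous row and column reduction) yields pivots 1, -2, 0, -3.
So there are 1 positive, 2 negative, 1 zero pivots.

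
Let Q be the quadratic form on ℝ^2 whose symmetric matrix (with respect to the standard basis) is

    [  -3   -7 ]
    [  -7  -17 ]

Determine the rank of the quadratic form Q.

2

Symmetric row and column elimination reduces A to a congruent diagonal form with pivots -3, -2/3.
That gives 2 negative pivots.
The rank is the number of nonzero pivots: 2.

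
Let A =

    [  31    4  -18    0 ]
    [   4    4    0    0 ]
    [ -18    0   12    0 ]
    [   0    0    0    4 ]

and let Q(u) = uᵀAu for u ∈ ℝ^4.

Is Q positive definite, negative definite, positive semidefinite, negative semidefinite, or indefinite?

Symmetric row and column elimination reduces A to a congruent diagonal form with pivots 31, 108/31, 0, 4.
That gives 3 positive, 1 zero pivots.
Hence Q is positive semidefinite.

positive semidefinite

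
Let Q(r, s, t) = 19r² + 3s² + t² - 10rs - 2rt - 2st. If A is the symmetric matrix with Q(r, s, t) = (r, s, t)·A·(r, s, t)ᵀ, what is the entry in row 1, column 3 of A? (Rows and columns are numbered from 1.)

-1

The coefficient of r·t in Q is -2. For a symmetric A this equals A[1,3] + A[3,1] = 2·A[1,3].
So A[1,3] = -2/2 = -1.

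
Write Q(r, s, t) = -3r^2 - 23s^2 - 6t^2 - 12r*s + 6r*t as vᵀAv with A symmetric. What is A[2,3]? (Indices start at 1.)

0

The coefficient of s·t in Q is 0. For a symmetric A this equals A[2,3] + A[3,2] = 2·A[2,3].
So A[2,3] = 0/2 = 0.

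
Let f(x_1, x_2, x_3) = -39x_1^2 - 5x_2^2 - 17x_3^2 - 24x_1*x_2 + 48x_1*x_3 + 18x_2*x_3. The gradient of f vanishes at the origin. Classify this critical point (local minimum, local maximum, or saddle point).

local maximum

The Hessian at the origin is H = [[-78, -24, 48], [-24, -10, 18], [48, 18, -34]].
An LDLᵀ factorisation of H has diagonal entries -78, -34/13, -8/17.
That gives 3 negative pivots.
H is negative definite, so the origin is a strict local maximum.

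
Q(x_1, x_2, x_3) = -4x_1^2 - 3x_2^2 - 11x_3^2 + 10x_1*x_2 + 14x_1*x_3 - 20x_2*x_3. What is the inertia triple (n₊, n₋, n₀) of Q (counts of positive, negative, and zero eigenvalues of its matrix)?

The symmetric matrix is A = [[-4, 5, 7], [5, -3, -10], [7, -10, -11]].
Applying the same elementary operations to the rows and columns of A produces a congruent diagonal matrix with entries -4, 13/4, 10/13.
Counting signs: 2 positive, 1 negative.

(2, 1, 0)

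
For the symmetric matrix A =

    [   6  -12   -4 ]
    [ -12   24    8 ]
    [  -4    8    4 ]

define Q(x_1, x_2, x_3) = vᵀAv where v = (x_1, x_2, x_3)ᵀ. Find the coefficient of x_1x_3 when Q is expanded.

-8

The coefficient of x_1x_3 is A[1,3] + A[3,1] = 2·(-4) = -8.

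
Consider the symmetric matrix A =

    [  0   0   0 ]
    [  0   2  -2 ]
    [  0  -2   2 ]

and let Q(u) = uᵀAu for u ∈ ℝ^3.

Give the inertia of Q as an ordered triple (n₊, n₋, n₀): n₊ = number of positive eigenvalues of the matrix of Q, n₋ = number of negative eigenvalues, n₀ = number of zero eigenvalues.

(1, 0, 2)

Congruent diagonalization of A (simultaneous row and column reduction) yields pivots 0, 2, 0.
That gives 1 positive, 2 zero pivots.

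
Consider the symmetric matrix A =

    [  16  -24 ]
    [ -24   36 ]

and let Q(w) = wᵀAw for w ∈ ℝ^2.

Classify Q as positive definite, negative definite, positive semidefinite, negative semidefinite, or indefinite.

positive semidefinite

For the 2×2 matrix [[16, -24], [-24, 36]]: det = 16·36 − (-24)² = 0, trace = 52.
det = 0 so one eigenvalue is zero; the form is semidefinite with the sign of the trace.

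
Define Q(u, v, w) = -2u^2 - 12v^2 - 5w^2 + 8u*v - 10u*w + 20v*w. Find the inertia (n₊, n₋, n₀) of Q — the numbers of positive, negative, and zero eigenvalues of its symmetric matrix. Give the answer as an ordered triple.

(1, 2, 0)

The associated matrix is A = [[-2, 4, -5], [4, -12, 10], [-5, 10, -5]].
Applying the same elementary operations to the rows and columns of A produces a congruent diagonal matrix with entries -2, -4, 15/2.
So there are 1 positive, 2 negative pivots.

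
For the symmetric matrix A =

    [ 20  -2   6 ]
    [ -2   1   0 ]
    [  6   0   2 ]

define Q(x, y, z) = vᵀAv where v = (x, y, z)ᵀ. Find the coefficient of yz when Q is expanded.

The coefficient of yz is A[2,3] + A[3,2] = 2·0 = 0.

0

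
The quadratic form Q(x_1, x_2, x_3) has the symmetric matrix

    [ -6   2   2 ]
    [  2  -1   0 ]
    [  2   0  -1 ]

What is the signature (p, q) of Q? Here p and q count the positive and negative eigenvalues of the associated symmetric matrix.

An LDLᵀ factorisation of A has diagonal entries -6, -1/3, 1.
So there are 1 positive, 2 negative pivots.

(1, 2)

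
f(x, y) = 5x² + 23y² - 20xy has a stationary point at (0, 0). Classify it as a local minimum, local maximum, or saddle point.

The Hessian at the origin is H = [[10, -20], [-20, 46]].
det H = 10·46 − (-20)² = 60 > 0 and H[1,1] = 10 > 0, so H is positive definite.
Therefore the origin is a local minimum.

local minimum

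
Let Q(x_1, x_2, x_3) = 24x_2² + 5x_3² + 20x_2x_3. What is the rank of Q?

2

The symmetric matrix is A = [[0, 0, 0], [0, 24, 10], [0, 10, 5]].
Congruent diagonalization of A (simultaneous row and column reduction) yields pivots 0, 24, 5/6.
That gives 2 positive, 1 zero pivots.
The rank is the number of nonzero pivots: 2.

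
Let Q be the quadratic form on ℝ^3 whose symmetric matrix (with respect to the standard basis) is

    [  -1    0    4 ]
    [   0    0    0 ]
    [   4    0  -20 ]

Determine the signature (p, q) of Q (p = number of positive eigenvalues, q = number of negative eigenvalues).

Row-reducing A symmetrically gives the diagonal entries -1, 0, -4.
Counting signs: 2 negative, 1 zero.

(0, 2)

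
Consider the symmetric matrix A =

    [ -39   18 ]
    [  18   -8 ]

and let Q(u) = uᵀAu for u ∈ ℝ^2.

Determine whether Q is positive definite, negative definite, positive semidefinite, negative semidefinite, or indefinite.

indefinite

An LDLᵀ factorisation of A has diagonal entries -39, 4/13.
So there are 1 positive, 1 negative pivots.
Hence Q is indefinite.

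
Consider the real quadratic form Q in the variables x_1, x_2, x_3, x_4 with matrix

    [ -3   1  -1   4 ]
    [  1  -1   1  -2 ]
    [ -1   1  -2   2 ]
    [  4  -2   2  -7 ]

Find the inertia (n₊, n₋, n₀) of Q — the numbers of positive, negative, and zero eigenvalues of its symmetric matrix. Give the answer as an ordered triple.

Applying the same elementary operations to the rows and columns of A produces a congruent diagonal matrix with entries -3, -2/3, -1, -1.
So there are 4 negative pivots.

(0, 4, 0)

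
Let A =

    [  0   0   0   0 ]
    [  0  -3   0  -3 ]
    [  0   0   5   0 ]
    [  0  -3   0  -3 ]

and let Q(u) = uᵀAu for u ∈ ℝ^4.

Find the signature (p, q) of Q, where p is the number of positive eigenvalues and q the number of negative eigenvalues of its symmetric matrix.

Applying the same elementary operations to the rows and columns of A produces a congruent diagonal matrix with entries 0, -3, 5, 0.
That gives 1 positive, 1 negative, 2 zero pivots.

(1, 1)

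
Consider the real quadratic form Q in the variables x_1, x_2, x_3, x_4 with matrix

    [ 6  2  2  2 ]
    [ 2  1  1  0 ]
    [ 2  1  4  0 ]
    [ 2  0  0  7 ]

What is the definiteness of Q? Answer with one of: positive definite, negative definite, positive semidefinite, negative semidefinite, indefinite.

Applying the same elementary operations to the rows and columns of A produces a congruent diagonal matrix with entries 6, 1/3, 3, 5.
That gives 4 positive pivots.
Hence Q is positive definite.

positive definite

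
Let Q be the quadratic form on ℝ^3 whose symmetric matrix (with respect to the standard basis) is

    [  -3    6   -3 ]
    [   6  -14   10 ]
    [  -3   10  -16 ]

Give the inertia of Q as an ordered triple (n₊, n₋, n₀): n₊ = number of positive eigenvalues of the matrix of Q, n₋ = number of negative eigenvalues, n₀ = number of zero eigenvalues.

(0, 3, 0)

Applying the same elementary operations to the rows and columns of A produces a congruent diagonal matrix with entries -3, -2, -5.
That gives 3 negative pivots.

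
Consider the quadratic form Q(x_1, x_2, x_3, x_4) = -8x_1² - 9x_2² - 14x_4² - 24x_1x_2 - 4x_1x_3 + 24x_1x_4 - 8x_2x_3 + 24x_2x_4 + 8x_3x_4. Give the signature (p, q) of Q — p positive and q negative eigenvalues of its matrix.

(2, 2)

Write A = [[-8, -12, -2, 12], [-12, -9, -4, 12], [-2, -4, 0, 4], [12, 12, 4, -14]].
Congruent diagonalization of A (simultaneous row and column reduction) yields pivots -8, 9, 7/18, -2/7.
That gives 2 positive, 2 negative pivots.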